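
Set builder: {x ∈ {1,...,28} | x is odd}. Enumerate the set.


Checking each candidate:
Condition: odd numbers in {1,...,28}
Result = {1, 3, 5, 7, 9, 11, 13, 15, 17, 19, 21, 23, 25, 27}

{1, 3, 5, 7, 9, 11, 13, 15, 17, 19, 21, 23, 25, 27}


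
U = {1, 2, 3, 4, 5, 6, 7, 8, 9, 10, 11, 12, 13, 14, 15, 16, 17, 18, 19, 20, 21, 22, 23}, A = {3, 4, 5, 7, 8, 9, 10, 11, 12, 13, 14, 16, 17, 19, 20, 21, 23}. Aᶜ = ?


Aᶜ = U \ A = elements in U but not in A
U = {1, 2, 3, 4, 5, 6, 7, 8, 9, 10, 11, 12, 13, 14, 15, 16, 17, 18, 19, 20, 21, 22, 23}
A = {3, 4, 5, 7, 8, 9, 10, 11, 12, 13, 14, 16, 17, 19, 20, 21, 23}
Aᶜ = {1, 2, 6, 15, 18, 22}

Aᶜ = {1, 2, 6, 15, 18, 22}


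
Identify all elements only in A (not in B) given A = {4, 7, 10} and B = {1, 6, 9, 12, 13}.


A = {4, 7, 10}
B = {1, 6, 9, 12, 13}
Region: only in A (not in B)
Elements: {4, 7, 10}

Elements only in A (not in B): {4, 7, 10}


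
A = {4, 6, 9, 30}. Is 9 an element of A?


A = {4, 6, 9, 30}
Checking if 9 is in A
9 is in A → True

9 ∈ A


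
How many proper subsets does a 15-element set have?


Total subsets = 2^n = 2^15 = 32768
Proper subsets exclude the set itself: 2^n - 1
= 32768 - 1
= 32767

Number of proper subsets = 32767


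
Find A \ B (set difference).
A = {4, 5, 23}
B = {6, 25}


A \ B = elements in A but not in B
A = {4, 5, 23}
B = {6, 25}
Remove from A any elements in B
A \ B = {4, 5, 23}

A \ B = {4, 5, 23}


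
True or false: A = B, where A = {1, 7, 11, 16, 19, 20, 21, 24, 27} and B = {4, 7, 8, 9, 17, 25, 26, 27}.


Two sets are equal iff they have exactly the same elements.
A = {1, 7, 11, 16, 19, 20, 21, 24, 27}
B = {4, 7, 8, 9, 17, 25, 26, 27}
Differences: {1, 4, 8, 9, 11, 16, 17, 19, 20, 21, 24, 25, 26}
A ≠ B

No, A ≠ B


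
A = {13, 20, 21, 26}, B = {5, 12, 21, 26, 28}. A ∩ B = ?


A ∩ B = elements in both A and B
A = {13, 20, 21, 26}
B = {5, 12, 21, 26, 28}
A ∩ B = {21, 26}

A ∩ B = {21, 26}


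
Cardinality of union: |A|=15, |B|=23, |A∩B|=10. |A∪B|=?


|A ∪ B| = |A| + |B| - |A ∩ B|
= 15 + 23 - 10
= 28

|A ∪ B| = 28


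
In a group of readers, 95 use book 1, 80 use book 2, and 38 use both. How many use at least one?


|A ∪ B| = |A| + |B| - |A ∩ B|
= 95 + 80 - 38
= 137

|A ∪ B| = 137


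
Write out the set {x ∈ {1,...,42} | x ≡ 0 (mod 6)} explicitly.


Checking each candidate:
Condition: x in {1,...,42} with x ≡ 0 (mod 6)
Result = {6, 12, 18, 24, 30, 36, 42}

{6, 12, 18, 24, 30, 36, 42}


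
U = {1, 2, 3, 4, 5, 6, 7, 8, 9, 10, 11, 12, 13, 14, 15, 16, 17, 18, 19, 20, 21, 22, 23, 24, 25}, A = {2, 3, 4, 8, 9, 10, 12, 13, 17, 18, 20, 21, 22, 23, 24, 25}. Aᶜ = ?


Aᶜ = U \ A = elements in U but not in A
U = {1, 2, 3, 4, 5, 6, 7, 8, 9, 10, 11, 12, 13, 14, 15, 16, 17, 18, 19, 20, 21, 22, 23, 24, 25}
A = {2, 3, 4, 8, 9, 10, 12, 13, 17, 18, 20, 21, 22, 23, 24, 25}
Aᶜ = {1, 5, 6, 7, 11, 14, 15, 16, 19}

Aᶜ = {1, 5, 6, 7, 11, 14, 15, 16, 19}


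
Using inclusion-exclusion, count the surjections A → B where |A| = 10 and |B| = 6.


n = |A| = 10, k = |B| = 6. Surjections via inclusion-exclusion:
S(n,k) = Σ(-1)^i × C(k,i) × (k-i)^n, i=0 to k
i=0: (-1)^0×C(6,0)×6^10 = 60466176
i=1: (-1)^1×C(6,1)×5^10 = -58593750
i=2: (-1)^2×C(6,2)×4^10 = 15728640
i=3: (-1)^3×C(6,3)×3^10 = -1180980
i=4: (-1)^4×C(6,4)×2^10 = 15360
i=5: (-1)^5×C(6,5)×1^10 = -6
i=6: (-1)^6×C(6,6)×0^10 = 0
Total = 16435440

Number of surjections = 16435440


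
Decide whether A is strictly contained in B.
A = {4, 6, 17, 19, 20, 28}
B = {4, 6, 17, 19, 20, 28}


A ⊂ B requires: A ⊆ B AND A ≠ B.
A ⊆ B? Yes
A = B? Yes
A = B, so A is not a PROPER subset.

No, A is not a proper subset of B


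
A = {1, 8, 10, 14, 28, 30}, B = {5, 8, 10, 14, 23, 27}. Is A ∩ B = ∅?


Disjoint means A ∩ B = ∅.
A ∩ B = {8, 10, 14}
A ∩ B ≠ ∅, so A and B are NOT disjoint.

No, A and B are not disjoint (A ∩ B = {8, 10, 14})


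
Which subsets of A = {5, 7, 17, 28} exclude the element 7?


A subset of A that omits 7 is a subset of A \ {7}, so there are 2^(n-1) = 2^3 = 8 of them.
Subsets excluding 7: ∅, {5}, {17}, {28}, {5, 17}, {5, 28}, {17, 28}, {5, 17, 28}

Subsets excluding 7 (8 total): ∅, {5}, {17}, {28}, {5, 17}, {5, 28}, {17, 28}, {5, 17, 28}


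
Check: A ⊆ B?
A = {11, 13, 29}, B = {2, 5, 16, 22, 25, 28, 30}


A ⊆ B means every element of A is in B.
Elements in A not in B: {11, 13, 29}
So A ⊄ B.

No, A ⊄ B


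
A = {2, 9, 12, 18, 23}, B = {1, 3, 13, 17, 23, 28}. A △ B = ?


A △ B = (A \ B) ∪ (B \ A) = elements in exactly one of A or B
A \ B = {2, 9, 12, 18}
B \ A = {1, 3, 13, 17, 28}
A △ B = {1, 2, 3, 9, 12, 13, 17, 18, 28}

A △ B = {1, 2, 3, 9, 12, 13, 17, 18, 28}


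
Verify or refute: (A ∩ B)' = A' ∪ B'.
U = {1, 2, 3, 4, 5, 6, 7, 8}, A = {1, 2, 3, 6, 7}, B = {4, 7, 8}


LHS: A ∩ B = {7}
(A ∩ B)' = U \ (A ∩ B) = {1, 2, 3, 4, 5, 6, 8}
A' = {4, 5, 8}, B' = {1, 2, 3, 5, 6}
Claimed RHS: A' ∪ B' = {1, 2, 3, 4, 5, 6, 8}
Identity is VALID: LHS = RHS = {1, 2, 3, 4, 5, 6, 8} ✓

Identity is valid. (A ∩ B)' = A' ∪ B' = {1, 2, 3, 4, 5, 6, 8}


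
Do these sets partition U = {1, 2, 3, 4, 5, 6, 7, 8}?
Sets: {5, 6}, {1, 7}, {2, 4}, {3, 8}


A partition requires: (1) non-empty parts, (2) pairwise disjoint, (3) union = U
Parts: {5, 6}, {1, 7}, {2, 4}, {3, 8}
Union of parts: {1, 2, 3, 4, 5, 6, 7, 8}
U = {1, 2, 3, 4, 5, 6, 7, 8}
All non-empty? True
Pairwise disjoint? True
Covers U? True

Yes, valid partition


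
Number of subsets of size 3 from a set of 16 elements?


C(n,k) = n! / (k!(n-k)!)
C(16,3) = 16! / (3!13!)
= 560

C(16,3) = 560


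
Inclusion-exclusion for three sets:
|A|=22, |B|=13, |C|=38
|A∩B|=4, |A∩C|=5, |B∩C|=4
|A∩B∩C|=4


|A∪B∪C| = |A|+|B|+|C| - |A∩B|-|A∩C|-|B∩C| + |A∩B∩C|
= 22+13+38 - 4-5-4 + 4
= 73 - 13 + 4
= 64

|A ∪ B ∪ C| = 64


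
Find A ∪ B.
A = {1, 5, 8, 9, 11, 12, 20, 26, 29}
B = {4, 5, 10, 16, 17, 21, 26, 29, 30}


A ∪ B = all elements in A or B (or both)
A = {1, 5, 8, 9, 11, 12, 20, 26, 29}
B = {4, 5, 10, 16, 17, 21, 26, 29, 30}
A ∪ B = {1, 4, 5, 8, 9, 10, 11, 12, 16, 17, 20, 21, 26, 29, 30}

A ∪ B = {1, 4, 5, 8, 9, 10, 11, 12, 16, 17, 20, 21, 26, 29, 30}


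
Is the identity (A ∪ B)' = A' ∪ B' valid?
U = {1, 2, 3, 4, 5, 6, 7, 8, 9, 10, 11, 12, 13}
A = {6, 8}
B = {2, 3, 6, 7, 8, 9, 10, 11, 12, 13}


LHS: A ∪ B = {2, 3, 6, 7, 8, 9, 10, 11, 12, 13}
(A ∪ B)' = U \ (A ∪ B) = {1, 4, 5}
A' = {1, 2, 3, 4, 5, 7, 9, 10, 11, 12, 13}, B' = {1, 4, 5}
Claimed RHS: A' ∪ B' = {1, 2, 3, 4, 5, 7, 9, 10, 11, 12, 13}
Identity is INVALID: LHS = {1, 4, 5} but the RHS claimed here equals {1, 2, 3, 4, 5, 7, 9, 10, 11, 12, 13}. The correct form is (A ∪ B)' = A' ∩ B'.

Identity is invalid: (A ∪ B)' = {1, 4, 5} but A' ∪ B' = {1, 2, 3, 4, 5, 7, 9, 10, 11, 12, 13}. The correct De Morgan law is (A ∪ B)' = A' ∩ B'.


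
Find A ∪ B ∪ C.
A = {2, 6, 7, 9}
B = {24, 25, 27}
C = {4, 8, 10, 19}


A ∪ B = {2, 6, 7, 9, 24, 25, 27}
(A ∪ B) ∪ C = {2, 4, 6, 7, 8, 9, 10, 19, 24, 25, 27}

A ∪ B ∪ C = {2, 4, 6, 7, 8, 9, 10, 19, 24, 25, 27}


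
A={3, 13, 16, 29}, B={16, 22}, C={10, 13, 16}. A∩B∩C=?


A ∩ B = {16}
(A ∩ B) ∩ C = {16}

A ∩ B ∩ C = {16}


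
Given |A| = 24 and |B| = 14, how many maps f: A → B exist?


Each of |A| = 24 inputs maps to any of |B| = 14 outputs.
# functions = |B|^|A| = 14^24
= 3214199700417740936751087616

Number of functions = 3214199700417740936751087616


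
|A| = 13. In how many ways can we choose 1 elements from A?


C(n,k) = n! / (k!(n-k)!)
C(13,1) = 13! / (1!12!)
= 13

C(13,1) = 13


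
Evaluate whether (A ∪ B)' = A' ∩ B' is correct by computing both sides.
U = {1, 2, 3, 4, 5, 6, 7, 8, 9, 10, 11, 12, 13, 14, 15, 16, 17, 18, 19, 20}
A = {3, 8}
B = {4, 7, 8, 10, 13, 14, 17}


LHS: A ∪ B = {3, 4, 7, 8, 10, 13, 14, 17}
(A ∪ B)' = U \ (A ∪ B) = {1, 2, 5, 6, 9, 11, 12, 15, 16, 18, 19, 20}
A' = {1, 2, 4, 5, 6, 7, 9, 10, 11, 12, 13, 14, 15, 16, 17, 18, 19, 20}, B' = {1, 2, 3, 5, 6, 9, 11, 12, 15, 16, 18, 19, 20}
Claimed RHS: A' ∩ B' = {1, 2, 5, 6, 9, 11, 12, 15, 16, 18, 19, 20}
Identity is VALID: LHS = RHS = {1, 2, 5, 6, 9, 11, 12, 15, 16, 18, 19, 20} ✓

Identity is valid. (A ∪ B)' = A' ∩ B' = {1, 2, 5, 6, 9, 11, 12, 15, 16, 18, 19, 20}


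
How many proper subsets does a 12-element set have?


Total subsets = 2^n = 2^12 = 4096
Proper subsets exclude the set itself: 2^n - 1
= 4096 - 1
= 4095

Number of proper subsets = 4095


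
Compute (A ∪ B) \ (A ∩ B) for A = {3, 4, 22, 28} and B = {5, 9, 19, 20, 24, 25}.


A △ B = (A \ B) ∪ (B \ A) = elements in exactly one of A or B
A \ B = {3, 4, 22, 28}
B \ A = {5, 9, 19, 20, 24, 25}
A △ B = {3, 4, 5, 9, 19, 20, 22, 24, 25, 28}

A △ B = {3, 4, 5, 9, 19, 20, 22, 24, 25, 28}


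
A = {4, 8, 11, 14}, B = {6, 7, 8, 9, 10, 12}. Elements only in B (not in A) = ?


A = {4, 8, 11, 14}
B = {6, 7, 8, 9, 10, 12}
Region: only in B (not in A)
Elements: {6, 7, 9, 10, 12}

Elements only in B (not in A): {6, 7, 9, 10, 12}


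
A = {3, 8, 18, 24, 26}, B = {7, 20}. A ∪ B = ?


A ∪ B = all elements in A or B (or both)
A = {3, 8, 18, 24, 26}
B = {7, 20}
A ∪ B = {3, 7, 8, 18, 20, 24, 26}

A ∪ B = {3, 7, 8, 18, 20, 24, 26}


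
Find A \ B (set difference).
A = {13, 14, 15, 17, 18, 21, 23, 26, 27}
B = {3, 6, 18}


A \ B = elements in A but not in B
A = {13, 14, 15, 17, 18, 21, 23, 26, 27}
B = {3, 6, 18}
Remove from A any elements in B
A \ B = {13, 14, 15, 17, 21, 23, 26, 27}

A \ B = {13, 14, 15, 17, 21, 23, 26, 27}


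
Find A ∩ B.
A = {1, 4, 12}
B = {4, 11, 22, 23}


A ∩ B = elements in both A and B
A = {1, 4, 12}
B = {4, 11, 22, 23}
A ∩ B = {4}

A ∩ B = {4}


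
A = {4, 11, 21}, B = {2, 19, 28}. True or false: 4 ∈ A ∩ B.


A = {4, 11, 21}, B = {2, 19, 28}
A ∩ B = elements in both A and B
A ∩ B = ∅
Checking if 4 ∈ A ∩ B
4 is not in A ∩ B → False

4 ∉ A ∩ B


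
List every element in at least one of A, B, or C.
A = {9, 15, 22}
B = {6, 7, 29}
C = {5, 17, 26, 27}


A ∪ B = {6, 7, 9, 15, 22, 29}
(A ∪ B) ∪ C = {5, 6, 7, 9, 15, 17, 22, 26, 27, 29}

A ∪ B ∪ C = {5, 6, 7, 9, 15, 17, 22, 26, 27, 29}


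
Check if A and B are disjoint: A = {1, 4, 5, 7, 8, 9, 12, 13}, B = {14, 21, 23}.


Disjoint means A ∩ B = ∅.
A ∩ B = ∅
A ∩ B = ∅, so A and B are disjoint.

Yes, A and B are disjoint


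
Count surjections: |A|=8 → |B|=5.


n = |A| = 8, k = |B| = 5. Surjections via inclusion-exclusion:
S(n,k) = Σ(-1)^i × C(k,i) × (k-i)^n, i=0 to k
i=0: (-1)^0×C(5,0)×5^8 = 390625
i=1: (-1)^1×C(5,1)×4^8 = -327680
i=2: (-1)^2×C(5,2)×3^8 = 65610
i=3: (-1)^3×C(5,3)×2^8 = -2560
i=4: (-1)^4×C(5,4)×1^8 = 5
i=5: (-1)^5×C(5,5)×0^8 = 0
Total = 126000

Number of surjections = 126000


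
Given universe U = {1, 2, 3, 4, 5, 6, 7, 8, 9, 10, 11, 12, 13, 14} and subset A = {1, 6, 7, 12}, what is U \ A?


Aᶜ = U \ A = elements in U but not in A
U = {1, 2, 3, 4, 5, 6, 7, 8, 9, 10, 11, 12, 13, 14}
A = {1, 6, 7, 12}
Aᶜ = {2, 3, 4, 5, 8, 9, 10, 11, 13, 14}

Aᶜ = {2, 3, 4, 5, 8, 9, 10, 11, 13, 14}


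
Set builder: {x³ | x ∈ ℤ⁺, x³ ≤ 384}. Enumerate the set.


Checking each candidate:
Condition: positive perfect cubes ≤ 384
Result = {1, 8, 27, 64, 125, 216, 343}

{1, 8, 27, 64, 125, 216, 343}


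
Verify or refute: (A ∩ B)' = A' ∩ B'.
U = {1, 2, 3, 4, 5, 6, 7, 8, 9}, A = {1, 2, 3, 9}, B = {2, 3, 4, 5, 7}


LHS: A ∩ B = {2, 3}
(A ∩ B)' = U \ (A ∩ B) = {1, 4, 5, 6, 7, 8, 9}
A' = {4, 5, 6, 7, 8}, B' = {1, 6, 8, 9}
Claimed RHS: A' ∩ B' = {6, 8}
Identity is INVALID: LHS = {1, 4, 5, 6, 7, 8, 9} but the RHS claimed here equals {6, 8}. The correct form is (A ∩ B)' = A' ∪ B'.

Identity is invalid: (A ∩ B)' = {1, 4, 5, 6, 7, 8, 9} but A' ∩ B' = {6, 8}. The correct De Morgan law is (A ∩ B)' = A' ∪ B'.


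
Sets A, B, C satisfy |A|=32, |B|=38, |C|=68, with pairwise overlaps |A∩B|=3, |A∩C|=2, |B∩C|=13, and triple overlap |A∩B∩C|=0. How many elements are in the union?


|A∪B∪C| = |A|+|B|+|C| - |A∩B|-|A∩C|-|B∩C| + |A∩B∩C|
= 32+38+68 - 3-2-13 + 0
= 138 - 18 + 0
= 120

|A ∪ B ∪ C| = 120


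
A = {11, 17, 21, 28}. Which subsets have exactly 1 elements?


|A| = 4, so A has C(4,1) = 4 subsets of size 1.
Enumerate by choosing 1 elements from A at a time:
{11}, {17}, {21}, {28}

1-element subsets (4 total): {11}, {17}, {21}, {28}


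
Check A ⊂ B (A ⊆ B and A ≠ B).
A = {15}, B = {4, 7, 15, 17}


A ⊂ B requires: A ⊆ B AND A ≠ B.
A ⊆ B? Yes
A = B? No
A ⊂ B: Yes (A is a proper subset of B)

Yes, A ⊂ B


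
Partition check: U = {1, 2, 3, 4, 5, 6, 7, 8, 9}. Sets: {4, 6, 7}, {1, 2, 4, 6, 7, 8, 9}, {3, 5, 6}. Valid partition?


A partition requires: (1) non-empty parts, (2) pairwise disjoint, (3) union = U
Parts: {4, 6, 7}, {1, 2, 4, 6, 7, 8, 9}, {3, 5, 6}
Union of parts: {1, 2, 3, 4, 5, 6, 7, 8, 9}
U = {1, 2, 3, 4, 5, 6, 7, 8, 9}
All non-empty? True
Pairwise disjoint? False
Covers U? True

No, not a valid partition


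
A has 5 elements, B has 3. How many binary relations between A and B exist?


A relation from A to B is any subset of A × B.
|A × B| = 5 × 3 = 15
# relations = 2^|A × B| = 2^15 = 32768

Number of relations = 32768


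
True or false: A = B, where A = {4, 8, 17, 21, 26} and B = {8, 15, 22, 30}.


Two sets are equal iff they have exactly the same elements.
A = {4, 8, 17, 21, 26}
B = {8, 15, 22, 30}
Differences: {4, 15, 17, 21, 22, 26, 30}
A ≠ B

No, A ≠ B


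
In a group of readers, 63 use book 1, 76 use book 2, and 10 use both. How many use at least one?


|A ∪ B| = |A| + |B| - |A ∩ B|
= 63 + 76 - 10
= 129

|A ∪ B| = 129


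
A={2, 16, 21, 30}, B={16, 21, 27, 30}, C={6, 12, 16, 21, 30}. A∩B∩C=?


A ∩ B = {16, 21, 30}
(A ∩ B) ∩ C = {16, 21, 30}

A ∩ B ∩ C = {16, 21, 30}


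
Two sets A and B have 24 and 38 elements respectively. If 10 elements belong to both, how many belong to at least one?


|A ∪ B| = |A| + |B| - |A ∩ B|
= 24 + 38 - 10
= 52

|A ∪ B| = 52


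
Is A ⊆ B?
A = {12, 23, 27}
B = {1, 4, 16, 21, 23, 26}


A ⊆ B means every element of A is in B.
Elements in A not in B: {12, 27}
So A ⊄ B.

No, A ⊄ B


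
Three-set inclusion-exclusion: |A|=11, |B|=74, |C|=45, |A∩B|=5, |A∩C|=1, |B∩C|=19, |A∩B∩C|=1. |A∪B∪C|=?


|A∪B∪C| = |A|+|B|+|C| - |A∩B|-|A∩C|-|B∩C| + |A∩B∩C|
= 11+74+45 - 5-1-19 + 1
= 130 - 25 + 1
= 106

|A ∪ B ∪ C| = 106


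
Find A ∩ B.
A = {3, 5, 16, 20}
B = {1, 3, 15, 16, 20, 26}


A ∩ B = elements in both A and B
A = {3, 5, 16, 20}
B = {1, 3, 15, 16, 20, 26}
A ∩ B = {3, 16, 20}

A ∩ B = {3, 16, 20}


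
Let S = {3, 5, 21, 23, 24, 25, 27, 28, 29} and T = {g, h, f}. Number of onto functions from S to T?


n = |S| = 9, k = |T| = 3. Surjections via inclusion-exclusion:
S(n,k) = Σ(-1)^i × C(k,i) × (k-i)^n, i=0 to k
i=0: (-1)^0×C(3,0)×3^9 = 19683
i=1: (-1)^1×C(3,1)×2^9 = -1536
i=2: (-1)^2×C(3,2)×1^9 = 3
i=3: (-1)^3×C(3,3)×0^9 = 0
Total = 18150

Number of surjections = 18150


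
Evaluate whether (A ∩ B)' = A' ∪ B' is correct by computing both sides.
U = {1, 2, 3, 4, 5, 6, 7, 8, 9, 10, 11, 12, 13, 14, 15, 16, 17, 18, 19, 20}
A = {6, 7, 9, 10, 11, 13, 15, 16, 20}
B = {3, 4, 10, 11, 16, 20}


LHS: A ∩ B = {10, 11, 16, 20}
(A ∩ B)' = U \ (A ∩ B) = {1, 2, 3, 4, 5, 6, 7, 8, 9, 12, 13, 14, 15, 17, 18, 19}
A' = {1, 2, 3, 4, 5, 8, 12, 14, 17, 18, 19}, B' = {1, 2, 5, 6, 7, 8, 9, 12, 13, 14, 15, 17, 18, 19}
Claimed RHS: A' ∪ B' = {1, 2, 3, 4, 5, 6, 7, 8, 9, 12, 13, 14, 15, 17, 18, 19}
Identity is VALID: LHS = RHS = {1, 2, 3, 4, 5, 6, 7, 8, 9, 12, 13, 14, 15, 17, 18, 19} ✓

Identity is valid. (A ∩ B)' = A' ∪ B' = {1, 2, 3, 4, 5, 6, 7, 8, 9, 12, 13, 14, 15, 17, 18, 19}


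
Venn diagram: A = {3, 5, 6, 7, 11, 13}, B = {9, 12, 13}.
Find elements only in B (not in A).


A = {3, 5, 6, 7, 11, 13}
B = {9, 12, 13}
Region: only in B (not in A)
Elements: {9, 12}

Elements only in B (not in A): {9, 12}


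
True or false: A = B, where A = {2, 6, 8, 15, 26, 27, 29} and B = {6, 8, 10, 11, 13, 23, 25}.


Two sets are equal iff they have exactly the same elements.
A = {2, 6, 8, 15, 26, 27, 29}
B = {6, 8, 10, 11, 13, 23, 25}
Differences: {2, 10, 11, 13, 15, 23, 25, 26, 27, 29}
A ≠ B

No, A ≠ B


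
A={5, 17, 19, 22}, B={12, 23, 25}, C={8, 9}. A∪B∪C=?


A ∪ B = {5, 12, 17, 19, 22, 23, 25}
(A ∪ B) ∪ C = {5, 8, 9, 12, 17, 19, 22, 23, 25}

A ∪ B ∪ C = {5, 8, 9, 12, 17, 19, 22, 23, 25}


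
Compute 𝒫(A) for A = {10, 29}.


|A| = 2, so |P(A)| = 2^2 = 4
Enumerate subsets by cardinality (0 to 2):
∅, {10}, {29}, {10, 29}

P(A) has 4 subsets: ∅, {10}, {29}, {10, 29}


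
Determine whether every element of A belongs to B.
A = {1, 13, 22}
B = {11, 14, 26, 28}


A ⊆ B means every element of A is in B.
Elements in A not in B: {1, 13, 22}
So A ⊄ B.

No, A ⊄ B


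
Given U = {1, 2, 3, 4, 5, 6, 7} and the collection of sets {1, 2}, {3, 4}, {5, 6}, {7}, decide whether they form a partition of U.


A partition requires: (1) non-empty parts, (2) pairwise disjoint, (3) union = U
Parts: {1, 2}, {3, 4}, {5, 6}, {7}
Union of parts: {1, 2, 3, 4, 5, 6, 7}
U = {1, 2, 3, 4, 5, 6, 7}
All non-empty? True
Pairwise disjoint? True
Covers U? True

Yes, valid partition


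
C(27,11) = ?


C(n,k) = n! / (k!(n-k)!)
C(27,11) = 27! / (11!16!)
= 13037895

C(27,11) = 13037895


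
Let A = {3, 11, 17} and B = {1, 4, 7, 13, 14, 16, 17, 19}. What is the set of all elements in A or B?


A ∪ B = all elements in A or B (or both)
A = {3, 11, 17}
B = {1, 4, 7, 13, 14, 16, 17, 19}
A ∪ B = {1, 3, 4, 7, 11, 13, 14, 16, 17, 19}

A ∪ B = {1, 3, 4, 7, 11, 13, 14, 16, 17, 19}


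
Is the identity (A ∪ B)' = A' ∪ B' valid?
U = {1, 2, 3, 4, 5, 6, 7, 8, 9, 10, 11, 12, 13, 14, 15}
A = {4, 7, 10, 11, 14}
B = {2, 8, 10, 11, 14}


LHS: A ∪ B = {2, 4, 7, 8, 10, 11, 14}
(A ∪ B)' = U \ (A ∪ B) = {1, 3, 5, 6, 9, 12, 13, 15}
A' = {1, 2, 3, 5, 6, 8, 9, 12, 13, 15}, B' = {1, 3, 4, 5, 6, 7, 9, 12, 13, 15}
Claimed RHS: A' ∪ B' = {1, 2, 3, 4, 5, 6, 7, 8, 9, 12, 13, 15}
Identity is INVALID: LHS = {1, 3, 5, 6, 9, 12, 13, 15} but the RHS claimed here equals {1, 2, 3, 4, 5, 6, 7, 8, 9, 12, 13, 15}. The correct form is (A ∪ B)' = A' ∩ B'.

Identity is invalid: (A ∪ B)' = {1, 3, 5, 6, 9, 12, 13, 15} but A' ∪ B' = {1, 2, 3, 4, 5, 6, 7, 8, 9, 12, 13, 15}. The correct De Morgan law is (A ∪ B)' = A' ∩ B'.


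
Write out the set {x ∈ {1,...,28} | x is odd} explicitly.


Checking each candidate:
Condition: odd numbers in {1,...,28}
Result = {1, 3, 5, 7, 9, 11, 13, 15, 17, 19, 21, 23, 25, 27}

{1, 3, 5, 7, 9, 11, 13, 15, 17, 19, 21, 23, 25, 27}


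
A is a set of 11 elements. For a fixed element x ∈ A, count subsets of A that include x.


Subsets of A containing x correspond to subsets of A \ {x}, which has 10 elements.
Count = 2^(n-1) = 2^10
= 1024

Number of subsets containing x = 1024


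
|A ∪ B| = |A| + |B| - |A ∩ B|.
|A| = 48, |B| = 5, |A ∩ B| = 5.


|A ∪ B| = |A| + |B| - |A ∩ B|
= 48 + 5 - 5
= 48

|A ∪ B| = 48


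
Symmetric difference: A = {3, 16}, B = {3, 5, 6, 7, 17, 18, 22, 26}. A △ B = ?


A △ B = (A \ B) ∪ (B \ A) = elements in exactly one of A or B
A \ B = {16}
B \ A = {5, 6, 7, 17, 18, 22, 26}
A △ B = {5, 6, 7, 16, 17, 18, 22, 26}

A △ B = {5, 6, 7, 16, 17, 18, 22, 26}


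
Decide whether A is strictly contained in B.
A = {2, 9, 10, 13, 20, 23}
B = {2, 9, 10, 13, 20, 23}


A ⊂ B requires: A ⊆ B AND A ≠ B.
A ⊆ B? Yes
A = B? Yes
A = B, so A is not a PROPER subset.

No, A is not a proper subset of B


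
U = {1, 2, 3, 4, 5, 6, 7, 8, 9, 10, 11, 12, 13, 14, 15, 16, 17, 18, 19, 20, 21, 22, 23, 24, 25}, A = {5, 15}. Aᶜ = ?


Aᶜ = U \ A = elements in U but not in A
U = {1, 2, 3, 4, 5, 6, 7, 8, 9, 10, 11, 12, 13, 14, 15, 16, 17, 18, 19, 20, 21, 22, 23, 24, 25}
A = {5, 15}
Aᶜ = {1, 2, 3, 4, 6, 7, 8, 9, 10, 11, 12, 13, 14, 16, 17, 18, 19, 20, 21, 22, 23, 24, 25}

Aᶜ = {1, 2, 3, 4, 6, 7, 8, 9, 10, 11, 12, 13, 14, 16, 17, 18, 19, 20, 21, 22, 23, 24, 25}


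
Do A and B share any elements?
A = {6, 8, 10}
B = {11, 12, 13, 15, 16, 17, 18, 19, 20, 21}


Disjoint means A ∩ B = ∅.
A ∩ B = ∅
A ∩ B = ∅, so A and B are disjoint.

No — A and B share no elements (A ∩ B = ∅), so they are disjoint


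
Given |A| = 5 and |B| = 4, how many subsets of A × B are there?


A relation from A to B is any subset of A × B.
|A × B| = 5 × 4 = 20
# relations = 2^|A × B| = 2^20 = 1048576

Number of relations = 1048576


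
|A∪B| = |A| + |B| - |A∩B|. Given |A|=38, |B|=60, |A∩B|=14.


|A ∪ B| = |A| + |B| - |A ∩ B|
= 38 + 60 - 14
= 84

|A ∪ B| = 84


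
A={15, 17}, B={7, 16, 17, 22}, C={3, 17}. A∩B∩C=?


A ∩ B = {17}
(A ∩ B) ∩ C = {17}

A ∩ B ∩ C = {17}


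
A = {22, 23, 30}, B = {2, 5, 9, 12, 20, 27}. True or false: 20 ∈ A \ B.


A = {22, 23, 30}, B = {2, 5, 9, 12, 20, 27}
A \ B = elements in A but not in B
A \ B = {22, 23, 30}
Checking if 20 ∈ A \ B
20 is not in A \ B → False

20 ∉ A \ B


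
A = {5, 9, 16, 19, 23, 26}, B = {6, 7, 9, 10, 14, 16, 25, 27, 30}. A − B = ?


A \ B = elements in A but not in B
A = {5, 9, 16, 19, 23, 26}
B = {6, 7, 9, 10, 14, 16, 25, 27, 30}
Remove from A any elements in B
A \ B = {5, 19, 23, 26}

A \ B = {5, 19, 23, 26}


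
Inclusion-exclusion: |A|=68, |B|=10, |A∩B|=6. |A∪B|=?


|A ∪ B| = |A| + |B| - |A ∩ B|
= 68 + 10 - 6
= 72

|A ∪ B| = 72


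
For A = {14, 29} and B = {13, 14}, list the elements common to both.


A ∩ B = elements in both A and B
A = {14, 29}
B = {13, 14}
A ∩ B = {14}

A ∩ B = {14}


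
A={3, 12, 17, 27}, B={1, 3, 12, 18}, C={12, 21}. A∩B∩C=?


A ∩ B = {3, 12}
(A ∩ B) ∩ C = {12}

A ∩ B ∩ C = {12}


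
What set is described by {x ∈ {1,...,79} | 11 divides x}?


Checking each candidate:
Condition: multiples of 11 in {1,...,79}
Result = {11, 22, 33, 44, 55, 66, 77}

{11, 22, 33, 44, 55, 66, 77}


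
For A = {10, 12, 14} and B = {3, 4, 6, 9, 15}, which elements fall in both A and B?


A = {10, 12, 14}
B = {3, 4, 6, 9, 15}
Region: in both A and B
Elements: ∅

Elements in both A and B: ∅


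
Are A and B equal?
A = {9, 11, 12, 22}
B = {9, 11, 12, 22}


Two sets are equal iff they have exactly the same elements.
A = {9, 11, 12, 22}
B = {9, 11, 12, 22}
Same elements → A = B

Yes, A = B


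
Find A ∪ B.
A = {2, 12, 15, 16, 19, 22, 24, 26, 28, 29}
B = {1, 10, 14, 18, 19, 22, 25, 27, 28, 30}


A ∪ B = all elements in A or B (or both)
A = {2, 12, 15, 16, 19, 22, 24, 26, 28, 29}
B = {1, 10, 14, 18, 19, 22, 25, 27, 28, 30}
A ∪ B = {1, 2, 10, 12, 14, 15, 16, 18, 19, 22, 24, 25, 26, 27, 28, 29, 30}

A ∪ B = {1, 2, 10, 12, 14, 15, 16, 18, 19, 22, 24, 25, 26, 27, 28, 29, 30}


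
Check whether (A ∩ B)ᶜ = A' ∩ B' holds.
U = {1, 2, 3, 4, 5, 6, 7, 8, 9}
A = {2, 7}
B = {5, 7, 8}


LHS: A ∩ B = {7}
(A ∩ B)' = U \ (A ∩ B) = {1, 2, 3, 4, 5, 6, 8, 9}
A' = {1, 3, 4, 5, 6, 8, 9}, B' = {1, 2, 3, 4, 6, 9}
Claimed RHS: A' ∩ B' = {1, 3, 4, 6, 9}
Identity is INVALID: LHS = {1, 2, 3, 4, 5, 6, 8, 9} but the RHS claimed here equals {1, 3, 4, 6, 9}. The correct form is (A ∩ B)' = A' ∪ B'.

Identity is invalid: (A ∩ B)' = {1, 2, 3, 4, 5, 6, 8, 9} but A' ∩ B' = {1, 3, 4, 6, 9}. The correct De Morgan law is (A ∩ B)' = A' ∪ B'.


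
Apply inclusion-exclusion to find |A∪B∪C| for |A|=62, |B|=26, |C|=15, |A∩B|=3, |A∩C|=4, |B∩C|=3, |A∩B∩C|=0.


|A∪B∪C| = |A|+|B|+|C| - |A∩B|-|A∩C|-|B∩C| + |A∩B∩C|
= 62+26+15 - 3-4-3 + 0
= 103 - 10 + 0
= 93

|A ∪ B ∪ C| = 93


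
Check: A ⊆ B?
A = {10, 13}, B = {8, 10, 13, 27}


A ⊆ B means every element of A is in B.
All elements of A are in B.
So A ⊆ B.

Yes, A ⊆ B


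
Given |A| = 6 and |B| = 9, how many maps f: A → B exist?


Each of |A| = 6 inputs maps to any of |B| = 9 outputs.
# functions = |B|^|A| = 9^6
= 531441

Number of functions = 531441


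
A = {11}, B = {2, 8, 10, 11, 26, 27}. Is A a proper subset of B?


A ⊂ B requires: A ⊆ B AND A ≠ B.
A ⊆ B? Yes
A = B? No
A ⊂ B: Yes (A is a proper subset of B)

Yes, A ⊂ B


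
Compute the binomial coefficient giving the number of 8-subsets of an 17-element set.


C(n,k) = n! / (k!(n-k)!)
C(17,8) = 17! / (8!9!)
= 24310

C(17,8) = 24310


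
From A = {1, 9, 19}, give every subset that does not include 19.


A subset of A that omits 19 is a subset of A \ {19}, so there are 2^(n-1) = 2^2 = 4 of them.
Subsets excluding 19: ∅, {1}, {9}, {1, 9}

Subsets excluding 19 (4 total): ∅, {1}, {9}, {1, 9}


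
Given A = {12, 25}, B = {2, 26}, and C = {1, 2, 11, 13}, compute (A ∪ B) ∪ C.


A ∪ B = {2, 12, 25, 26}
(A ∪ B) ∪ C = {1, 2, 11, 12, 13, 25, 26}

A ∪ B ∪ C = {1, 2, 11, 12, 13, 25, 26}


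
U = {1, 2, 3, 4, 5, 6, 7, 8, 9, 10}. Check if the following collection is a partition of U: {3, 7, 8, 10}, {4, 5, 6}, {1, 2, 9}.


A partition requires: (1) non-empty parts, (2) pairwise disjoint, (3) union = U
Parts: {3, 7, 8, 10}, {4, 5, 6}, {1, 2, 9}
Union of parts: {1, 2, 3, 4, 5, 6, 7, 8, 9, 10}
U = {1, 2, 3, 4, 5, 6, 7, 8, 9, 10}
All non-empty? True
Pairwise disjoint? True
Covers U? True

Yes, valid partition


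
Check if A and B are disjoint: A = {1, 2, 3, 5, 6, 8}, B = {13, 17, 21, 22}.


Disjoint means A ∩ B = ∅.
A ∩ B = ∅
A ∩ B = ∅, so A and B are disjoint.

Yes, A and B are disjoint


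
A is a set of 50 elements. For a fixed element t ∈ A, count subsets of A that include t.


Subsets of A containing t correspond to subsets of A \ {t}, which has 49 elements.
Count = 2^(n-1) = 2^49
= 562949953421312

Number of subsets containing t = 562949953421312


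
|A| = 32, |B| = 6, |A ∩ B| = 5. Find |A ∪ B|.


|A ∪ B| = |A| + |B| - |A ∩ B|
= 32 + 6 - 5
= 33

|A ∪ B| = 33


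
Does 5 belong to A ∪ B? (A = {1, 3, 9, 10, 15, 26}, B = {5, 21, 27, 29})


A = {1, 3, 9, 10, 15, 26}, B = {5, 21, 27, 29}
A ∪ B = all elements in A or B
A ∪ B = {1, 3, 5, 9, 10, 15, 21, 26, 27, 29}
Checking if 5 ∈ A ∪ B
5 is in A ∪ B → True

5 ∈ A ∪ B


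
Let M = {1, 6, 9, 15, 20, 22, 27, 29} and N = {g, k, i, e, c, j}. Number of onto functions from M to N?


n = |M| = 8, k = |N| = 6. Surjections via inclusion-exclusion:
S(n,k) = Σ(-1)^i × C(k,i) × (k-i)^n, i=0 to k
i=0: (-1)^0×C(6,0)×6^8 = 1679616
i=1: (-1)^1×C(6,1)×5^8 = -2343750
i=2: (-1)^2×C(6,2)×4^8 = 983040
i=3: (-1)^3×C(6,3)×3^8 = -131220
i=4: (-1)^4×C(6,4)×2^8 = 3840
i=5: (-1)^5×C(6,5)×1^8 = -6
i=6: (-1)^6×C(6,6)×0^8 = 0
Total = 191520

Number of surjections = 191520


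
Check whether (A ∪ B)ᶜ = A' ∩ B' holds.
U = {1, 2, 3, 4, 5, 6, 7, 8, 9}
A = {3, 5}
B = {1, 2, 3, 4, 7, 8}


LHS: A ∪ B = {1, 2, 3, 4, 5, 7, 8}
(A ∪ B)' = U \ (A ∪ B) = {6, 9}
A' = {1, 2, 4, 6, 7, 8, 9}, B' = {5, 6, 9}
Claimed RHS: A' ∩ B' = {6, 9}
Identity is VALID: LHS = RHS = {6, 9} ✓

Identity is valid. (A ∪ B)' = A' ∩ B' = {6, 9}


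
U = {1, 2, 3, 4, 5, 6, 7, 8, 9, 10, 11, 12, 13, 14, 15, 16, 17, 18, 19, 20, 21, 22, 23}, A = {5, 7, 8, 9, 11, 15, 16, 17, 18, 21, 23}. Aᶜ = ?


Aᶜ = U \ A = elements in U but not in A
U = {1, 2, 3, 4, 5, 6, 7, 8, 9, 10, 11, 12, 13, 14, 15, 16, 17, 18, 19, 20, 21, 22, 23}
A = {5, 7, 8, 9, 11, 15, 16, 17, 18, 21, 23}
Aᶜ = {1, 2, 3, 4, 6, 10, 12, 13, 14, 19, 20, 22}

Aᶜ = {1, 2, 3, 4, 6, 10, 12, 13, 14, 19, 20, 22}


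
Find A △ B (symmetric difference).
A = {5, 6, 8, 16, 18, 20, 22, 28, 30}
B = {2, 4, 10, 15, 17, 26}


A △ B = (A \ B) ∪ (B \ A) = elements in exactly one of A or B
A \ B = {5, 6, 8, 16, 18, 20, 22, 28, 30}
B \ A = {2, 4, 10, 15, 17, 26}
A △ B = {2, 4, 5, 6, 8, 10, 15, 16, 17, 18, 20, 22, 26, 28, 30}

A △ B = {2, 4, 5, 6, 8, 10, 15, 16, 17, 18, 20, 22, 26, 28, 30}


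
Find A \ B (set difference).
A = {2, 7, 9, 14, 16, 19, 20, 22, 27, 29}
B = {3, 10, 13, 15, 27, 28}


A \ B = elements in A but not in B
A = {2, 7, 9, 14, 16, 19, 20, 22, 27, 29}
B = {3, 10, 13, 15, 27, 28}
Remove from A any elements in B
A \ B = {2, 7, 9, 14, 16, 19, 20, 22, 29}

A \ B = {2, 7, 9, 14, 16, 19, 20, 22, 29}


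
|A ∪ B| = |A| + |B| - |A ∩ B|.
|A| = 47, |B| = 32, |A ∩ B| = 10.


|A ∪ B| = |A| + |B| - |A ∩ B|
= 47 + 32 - 10
= 69

|A ∪ B| = 69


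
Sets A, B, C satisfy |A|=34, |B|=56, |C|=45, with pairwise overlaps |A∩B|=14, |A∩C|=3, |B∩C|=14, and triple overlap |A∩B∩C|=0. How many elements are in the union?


|A∪B∪C| = |A|+|B|+|C| - |A∩B|-|A∩C|-|B∩C| + |A∩B∩C|
= 34+56+45 - 14-3-14 + 0
= 135 - 31 + 0
= 104

|A ∪ B ∪ C| = 104


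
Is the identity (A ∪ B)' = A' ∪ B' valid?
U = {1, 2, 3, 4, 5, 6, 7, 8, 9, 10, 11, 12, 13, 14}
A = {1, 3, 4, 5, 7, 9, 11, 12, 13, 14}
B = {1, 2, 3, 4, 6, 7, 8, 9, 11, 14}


LHS: A ∪ B = {1, 2, 3, 4, 5, 6, 7, 8, 9, 11, 12, 13, 14}
(A ∪ B)' = U \ (A ∪ B) = {10}
A' = {2, 6, 8, 10}, B' = {5, 10, 12, 13}
Claimed RHS: A' ∪ B' = {2, 5, 6, 8, 10, 12, 13}
Identity is INVALID: LHS = {10} but the RHS claimed here equals {2, 5, 6, 8, 10, 12, 13}. The correct form is (A ∪ B)' = A' ∩ B'.

Identity is invalid: (A ∪ B)' = {10} but A' ∪ B' = {2, 5, 6, 8, 10, 12, 13}. The correct De Morgan law is (A ∪ B)' = A' ∩ B'.


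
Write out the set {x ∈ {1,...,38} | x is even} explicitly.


Checking each candidate:
Condition: even numbers in {1,...,38}
Result = {2, 4, 6, 8, 10, 12, 14, 16, 18, 20, 22, 24, 26, 28, 30, 32, 34, 36, 38}

{2, 4, 6, 8, 10, 12, 14, 16, 18, 20, 22, 24, 26, 28, 30, 32, 34, 36, 38}


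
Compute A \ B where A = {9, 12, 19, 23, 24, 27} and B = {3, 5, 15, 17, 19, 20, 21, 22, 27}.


A \ B = elements in A but not in B
A = {9, 12, 19, 23, 24, 27}
B = {3, 5, 15, 17, 19, 20, 21, 22, 27}
Remove from A any elements in B
A \ B = {9, 12, 23, 24}

A \ B = {9, 12, 23, 24}


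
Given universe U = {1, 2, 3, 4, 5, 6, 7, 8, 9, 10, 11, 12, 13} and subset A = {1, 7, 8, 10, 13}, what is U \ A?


Aᶜ = U \ A = elements in U but not in A
U = {1, 2, 3, 4, 5, 6, 7, 8, 9, 10, 11, 12, 13}
A = {1, 7, 8, 10, 13}
Aᶜ = {2, 3, 4, 5, 6, 9, 11, 12}

Aᶜ = {2, 3, 4, 5, 6, 9, 11, 12}


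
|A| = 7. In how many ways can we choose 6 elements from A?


C(n,k) = n! / (k!(n-k)!)
C(7,6) = 7! / (6!1!)
= 7

C(7,6) = 7


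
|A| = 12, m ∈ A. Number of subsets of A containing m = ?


Subsets of A containing m correspond to subsets of A \ {m}, which has 11 elements.
Count = 2^(n-1) = 2^11
= 2048

Number of subsets containing m = 2048


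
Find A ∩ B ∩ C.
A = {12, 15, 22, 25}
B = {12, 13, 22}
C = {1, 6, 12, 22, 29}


A ∩ B = {12, 22}
(A ∩ B) ∩ C = {12, 22}

A ∩ B ∩ C = {12, 22}


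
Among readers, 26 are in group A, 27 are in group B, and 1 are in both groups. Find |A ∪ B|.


|A ∪ B| = |A| + |B| - |A ∩ B|
= 26 + 27 - 1
= 52

|A ∪ B| = 52


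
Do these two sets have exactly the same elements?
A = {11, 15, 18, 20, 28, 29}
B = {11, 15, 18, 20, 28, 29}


Two sets are equal iff they have exactly the same elements.
A = {11, 15, 18, 20, 28, 29}
B = {11, 15, 18, 20, 28, 29}
Same elements → A = B

Yes, A = B


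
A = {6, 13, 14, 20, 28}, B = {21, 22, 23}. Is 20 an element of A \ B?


A = {6, 13, 14, 20, 28}, B = {21, 22, 23}
A \ B = elements in A but not in B
A \ B = {6, 13, 14, 20, 28}
Checking if 20 ∈ A \ B
20 is in A \ B → True

20 ∈ A \ B


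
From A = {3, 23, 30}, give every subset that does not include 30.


A subset of A that omits 30 is a subset of A \ {30}, so there are 2^(n-1) = 2^2 = 4 of them.
Subsets excluding 30: ∅, {3}, {23}, {3, 23}

Subsets excluding 30 (4 total): ∅, {3}, {23}, {3, 23}


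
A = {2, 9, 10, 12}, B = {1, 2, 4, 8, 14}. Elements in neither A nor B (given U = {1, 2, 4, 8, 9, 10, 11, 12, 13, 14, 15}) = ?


A = {2, 9, 10, 12}
B = {1, 2, 4, 8, 14}
Region: in neither A nor B (given U = {1, 2, 4, 8, 9, 10, 11, 12, 13, 14, 15})
Elements: {11, 13, 15}

Elements in neither A nor B (given U = {1, 2, 4, 8, 9, 10, 11, 12, 13, 14, 15}): {11, 13, 15}


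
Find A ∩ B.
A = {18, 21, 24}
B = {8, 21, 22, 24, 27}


A ∩ B = elements in both A and B
A = {18, 21, 24}
B = {8, 21, 22, 24, 27}
A ∩ B = {21, 24}

A ∩ B = {21, 24}


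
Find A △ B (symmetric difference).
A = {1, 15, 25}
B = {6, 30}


A △ B = (A \ B) ∪ (B \ A) = elements in exactly one of A or B
A \ B = {1, 15, 25}
B \ A = {6, 30}
A △ B = {1, 6, 15, 25, 30}

A △ B = {1, 6, 15, 25, 30}


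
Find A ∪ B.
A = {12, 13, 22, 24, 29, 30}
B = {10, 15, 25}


A ∪ B = all elements in A or B (or both)
A = {12, 13, 22, 24, 29, 30}
B = {10, 15, 25}
A ∪ B = {10, 12, 13, 15, 22, 24, 25, 29, 30}

A ∪ B = {10, 12, 13, 15, 22, 24, 25, 29, 30}


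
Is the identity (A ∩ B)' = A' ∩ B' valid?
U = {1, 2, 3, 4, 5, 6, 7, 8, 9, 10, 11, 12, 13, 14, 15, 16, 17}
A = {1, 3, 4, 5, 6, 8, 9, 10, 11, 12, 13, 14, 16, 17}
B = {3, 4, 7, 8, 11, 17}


LHS: A ∩ B = {3, 4, 8, 11, 17}
(A ∩ B)' = U \ (A ∩ B) = {1, 2, 5, 6, 7, 9, 10, 12, 13, 14, 15, 16}
A' = {2, 7, 15}, B' = {1, 2, 5, 6, 9, 10, 12, 13, 14, 15, 16}
Claimed RHS: A' ∩ B' = {2, 15}
Identity is INVALID: LHS = {1, 2, 5, 6, 7, 9, 10, 12, 13, 14, 15, 16} but the RHS claimed here equals {2, 15}. The correct form is (A ∩ B)' = A' ∪ B'.

Identity is invalid: (A ∩ B)' = {1, 2, 5, 6, 7, 9, 10, 12, 13, 14, 15, 16} but A' ∩ B' = {2, 15}. The correct De Morgan law is (A ∩ B)' = A' ∪ B'.


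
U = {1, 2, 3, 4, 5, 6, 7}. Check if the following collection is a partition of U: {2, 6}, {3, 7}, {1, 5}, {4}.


A partition requires: (1) non-empty parts, (2) pairwise disjoint, (3) union = U
Parts: {2, 6}, {3, 7}, {1, 5}, {4}
Union of parts: {1, 2, 3, 4, 5, 6, 7}
U = {1, 2, 3, 4, 5, 6, 7}
All non-empty? True
Pairwise disjoint? True
Covers U? True

Yes, valid partition


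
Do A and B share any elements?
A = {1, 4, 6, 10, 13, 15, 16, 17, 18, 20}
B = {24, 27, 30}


Disjoint means A ∩ B = ∅.
A ∩ B = ∅
A ∩ B = ∅, so A and B are disjoint.

No — A and B share no elements (A ∩ B = ∅), so they are disjoint


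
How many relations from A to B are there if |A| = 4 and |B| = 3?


A relation from A to B is any subset of A × B.
|A × B| = 4 × 3 = 12
# relations = 2^|A × B| = 2^12 = 4096

Number of relations = 4096


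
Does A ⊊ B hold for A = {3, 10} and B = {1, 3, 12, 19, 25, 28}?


A ⊂ B requires: A ⊆ B AND A ≠ B.
A ⊆ B? No
A ⊄ B, so A is not a proper subset.

No, A is not a proper subset of B


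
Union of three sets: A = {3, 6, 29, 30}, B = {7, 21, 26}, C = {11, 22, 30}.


A ∪ B = {3, 6, 7, 21, 26, 29, 30}
(A ∪ B) ∪ C = {3, 6, 7, 11, 21, 22, 26, 29, 30}

A ∪ B ∪ C = {3, 6, 7, 11, 21, 22, 26, 29, 30}


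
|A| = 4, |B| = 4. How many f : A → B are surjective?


n = |A| = 4, k = |B| = 4. Surjections via inclusion-exclusion:
S(n,k) = Σ(-1)^i × C(k,i) × (k-i)^n, i=0 to k
i=0: (-1)^0×C(4,0)×4^4 = 256
i=1: (-1)^1×C(4,1)×3^4 = -324
i=2: (-1)^2×C(4,2)×2^4 = 96
i=3: (-1)^3×C(4,3)×1^4 = -4
i=4: (-1)^4×C(4,4)×0^4 = 0
Total = 24

Number of surjections = 24


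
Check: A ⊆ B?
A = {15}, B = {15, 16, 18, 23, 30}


A ⊆ B means every element of A is in B.
All elements of A are in B.
So A ⊆ B.

Yes, A ⊆ B


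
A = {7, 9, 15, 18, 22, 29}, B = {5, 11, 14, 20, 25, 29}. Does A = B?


Two sets are equal iff they have exactly the same elements.
A = {7, 9, 15, 18, 22, 29}
B = {5, 11, 14, 20, 25, 29}
Differences: {5, 7, 9, 11, 14, 15, 18, 20, 22, 25}
A ≠ B

No, A ≠ B


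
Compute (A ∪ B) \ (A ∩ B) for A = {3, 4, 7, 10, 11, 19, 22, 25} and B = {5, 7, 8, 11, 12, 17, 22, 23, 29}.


A △ B = (A \ B) ∪ (B \ A) = elements in exactly one of A or B
A \ B = {3, 4, 10, 19, 25}
B \ A = {5, 8, 12, 17, 23, 29}
A △ B = {3, 4, 5, 8, 10, 12, 17, 19, 23, 25, 29}

A △ B = {3, 4, 5, 8, 10, 12, 17, 19, 23, 25, 29}


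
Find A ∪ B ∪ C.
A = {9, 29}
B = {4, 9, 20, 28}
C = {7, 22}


A ∪ B = {4, 9, 20, 28, 29}
(A ∪ B) ∪ C = {4, 7, 9, 20, 22, 28, 29}

A ∪ B ∪ C = {4, 7, 9, 20, 22, 28, 29}


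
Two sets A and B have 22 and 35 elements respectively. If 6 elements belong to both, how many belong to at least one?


|A ∪ B| = |A| + |B| - |A ∩ B|
= 22 + 35 - 6
= 51

|A ∪ B| = 51


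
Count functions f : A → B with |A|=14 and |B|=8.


Each of |A| = 14 inputs maps to any of |B| = 8 outputs.
# functions = |B|^|A| = 8^14
= 4398046511104

Number of functions = 4398046511104


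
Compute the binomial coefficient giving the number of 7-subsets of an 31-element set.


C(n,k) = n! / (k!(n-k)!)
C(31,7) = 31! / (7!24!)
= 2629575

C(31,7) = 2629575


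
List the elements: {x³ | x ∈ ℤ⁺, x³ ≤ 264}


Checking each candidate:
Condition: positive perfect cubes ≤ 264
Result = {1, 8, 27, 64, 125, 216}

{1, 8, 27, 64, 125, 216}


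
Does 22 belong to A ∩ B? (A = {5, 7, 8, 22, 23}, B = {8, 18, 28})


A = {5, 7, 8, 22, 23}, B = {8, 18, 28}
A ∩ B = elements in both A and B
A ∩ B = {8}
Checking if 22 ∈ A ∩ B
22 is not in A ∩ B → False

22 ∉ A ∩ B


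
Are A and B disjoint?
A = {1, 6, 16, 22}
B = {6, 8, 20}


Disjoint means A ∩ B = ∅.
A ∩ B = {6}
A ∩ B ≠ ∅, so A and B are NOT disjoint.

No, A and B are not disjoint (A ∩ B = {6})


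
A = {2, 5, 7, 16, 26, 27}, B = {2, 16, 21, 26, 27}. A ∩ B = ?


A ∩ B = elements in both A and B
A = {2, 5, 7, 16, 26, 27}
B = {2, 16, 21, 26, 27}
A ∩ B = {2, 16, 26, 27}

A ∩ B = {2, 16, 26, 27}


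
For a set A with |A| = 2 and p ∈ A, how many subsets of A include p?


Subsets of A containing p correspond to subsets of A \ {p}, which has 1 elements.
Count = 2^(n-1) = 2^1
= 2

Number of subsets containing p = 2


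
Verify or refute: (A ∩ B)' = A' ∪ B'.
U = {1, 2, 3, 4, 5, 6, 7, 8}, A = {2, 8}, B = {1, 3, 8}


LHS: A ∩ B = {8}
(A ∩ B)' = U \ (A ∩ B) = {1, 2, 3, 4, 5, 6, 7}
A' = {1, 3, 4, 5, 6, 7}, B' = {2, 4, 5, 6, 7}
Claimed RHS: A' ∪ B' = {1, 2, 3, 4, 5, 6, 7}
Identity is VALID: LHS = RHS = {1, 2, 3, 4, 5, 6, 7} ✓

Identity is valid. (A ∩ B)' = A' ∪ B' = {1, 2, 3, 4, 5, 6, 7}


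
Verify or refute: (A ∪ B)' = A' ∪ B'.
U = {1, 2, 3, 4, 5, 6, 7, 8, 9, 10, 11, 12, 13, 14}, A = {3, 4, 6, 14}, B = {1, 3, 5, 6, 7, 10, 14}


LHS: A ∪ B = {1, 3, 4, 5, 6, 7, 10, 14}
(A ∪ B)' = U \ (A ∪ B) = {2, 8, 9, 11, 12, 13}
A' = {1, 2, 5, 7, 8, 9, 10, 11, 12, 13}, B' = {2, 4, 8, 9, 11, 12, 13}
Claimed RHS: A' ∪ B' = {1, 2, 4, 5, 7, 8, 9, 10, 11, 12, 13}
Identity is INVALID: LHS = {2, 8, 9, 11, 12, 13} but the RHS claimed here equals {1, 2, 4, 5, 7, 8, 9, 10, 11, 12, 13}. The correct form is (A ∪ B)' = A' ∩ B'.

Identity is invalid: (A ∪ B)' = {2, 8, 9, 11, 12, 13} but A' ∪ B' = {1, 2, 4, 5, 7, 8, 9, 10, 11, 12, 13}. The correct De Morgan law is (A ∪ B)' = A' ∩ B'.


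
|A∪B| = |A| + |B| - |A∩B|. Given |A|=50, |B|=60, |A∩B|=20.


|A ∪ B| = |A| + |B| - |A ∩ B|
= 50 + 60 - 20
= 90

|A ∪ B| = 90


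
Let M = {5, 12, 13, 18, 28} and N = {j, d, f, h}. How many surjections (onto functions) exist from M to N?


n = |M| = 5, k = |N| = 4. Surjections via inclusion-exclusion:
S(n,k) = Σ(-1)^i × C(k,i) × (k-i)^n, i=0 to k
i=0: (-1)^0×C(4,0)×4^5 = 1024
i=1: (-1)^1×C(4,1)×3^5 = -972
i=2: (-1)^2×C(4,2)×2^5 = 192
i=3: (-1)^3×C(4,3)×1^5 = -4
i=4: (-1)^4×C(4,4)×0^5 = 0
Total = 240

Number of surjections = 240


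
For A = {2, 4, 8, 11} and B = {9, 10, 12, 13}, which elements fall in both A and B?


A = {2, 4, 8, 11}
B = {9, 10, 12, 13}
Region: in both A and B
Elements: ∅

Elements in both A and B: ∅


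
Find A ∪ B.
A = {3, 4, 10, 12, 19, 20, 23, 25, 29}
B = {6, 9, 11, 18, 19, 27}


A ∪ B = all elements in A or B (or both)
A = {3, 4, 10, 12, 19, 20, 23, 25, 29}
B = {6, 9, 11, 18, 19, 27}
A ∪ B = {3, 4, 6, 9, 10, 11, 12, 18, 19, 20, 23, 25, 27, 29}

A ∪ B = {3, 4, 6, 9, 10, 11, 12, 18, 19, 20, 23, 25, 27, 29}
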